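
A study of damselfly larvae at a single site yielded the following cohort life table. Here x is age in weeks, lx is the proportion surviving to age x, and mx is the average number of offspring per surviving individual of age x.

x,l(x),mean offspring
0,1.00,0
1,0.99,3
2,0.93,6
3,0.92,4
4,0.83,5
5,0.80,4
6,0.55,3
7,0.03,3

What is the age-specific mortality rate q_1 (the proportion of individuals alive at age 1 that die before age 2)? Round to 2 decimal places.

0.06

q_1 = (l_1 − l_2) / l_1 = (0.99 − 0.93) / 0.99
     = 0.06 / 0.99 = 0.060606… → 0.06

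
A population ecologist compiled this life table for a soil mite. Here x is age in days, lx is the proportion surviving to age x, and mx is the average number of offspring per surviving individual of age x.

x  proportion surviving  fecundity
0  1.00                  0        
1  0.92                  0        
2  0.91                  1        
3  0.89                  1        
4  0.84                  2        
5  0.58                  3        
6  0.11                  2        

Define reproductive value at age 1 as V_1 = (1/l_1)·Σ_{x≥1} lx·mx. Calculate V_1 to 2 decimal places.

lx·mx for x ≥ 1: 0, 0.91, 0.89, 1.68, 1.74, 0.22 → sum = 5.44
V_1 = 5.44 / l_1 = 5.44 / 0.92 = 5.913043… → 5.91

5.91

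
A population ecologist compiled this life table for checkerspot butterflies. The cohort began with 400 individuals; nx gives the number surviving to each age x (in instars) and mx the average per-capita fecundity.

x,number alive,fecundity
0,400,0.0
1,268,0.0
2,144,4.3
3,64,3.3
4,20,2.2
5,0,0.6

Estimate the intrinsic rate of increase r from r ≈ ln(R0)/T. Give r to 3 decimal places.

lx = nx/n0 = nx/400: 1, 0.67, 0.36, 0.16, 0.05, 0
R0 = Σ lx·mx = 0 + 0 + 1.548 + 0.528 + 0.11 + 0 = 2.186
Σ x·lx·mx = 5.12; T = 5.12/2.186 = 2.34218…
r ≈ ln(R0)/T = ln(2.186)/2.34218… = 0.33391… → 0.334

0.334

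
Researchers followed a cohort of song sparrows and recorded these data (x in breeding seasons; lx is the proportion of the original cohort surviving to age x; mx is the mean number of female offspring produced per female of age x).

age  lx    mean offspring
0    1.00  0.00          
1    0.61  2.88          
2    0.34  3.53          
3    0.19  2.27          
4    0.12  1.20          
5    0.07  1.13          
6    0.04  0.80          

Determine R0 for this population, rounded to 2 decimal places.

3.64

lx·mx by age: 0, 1.7568, 1.2002, 0.4313, 0.144, 0.0791, 0.032
R0 = Σ lx·mx = 3.6434 → 3.64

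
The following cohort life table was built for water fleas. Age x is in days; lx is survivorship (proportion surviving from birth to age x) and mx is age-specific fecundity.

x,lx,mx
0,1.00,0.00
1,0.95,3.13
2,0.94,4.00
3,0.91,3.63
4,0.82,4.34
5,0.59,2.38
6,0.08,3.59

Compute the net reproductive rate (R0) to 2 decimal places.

15.29

lx·mx by age: 0, 2.9735, 3.76, 3.3033, 3.5588, 1.4042, 0.2872
R0 = Σ lx·mx = 15.287 → 15.29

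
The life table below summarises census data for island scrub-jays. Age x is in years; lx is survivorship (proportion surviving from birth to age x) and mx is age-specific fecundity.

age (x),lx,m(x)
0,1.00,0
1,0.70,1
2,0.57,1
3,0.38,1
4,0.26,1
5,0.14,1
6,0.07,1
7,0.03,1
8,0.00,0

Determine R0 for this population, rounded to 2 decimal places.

2.15

lx·mx by age: 0, 0.7, 0.57, 0.38, 0.26, 0.14, 0.07, 0.03, 0
R0 = Σ lx·mx = 2.15 → 2.15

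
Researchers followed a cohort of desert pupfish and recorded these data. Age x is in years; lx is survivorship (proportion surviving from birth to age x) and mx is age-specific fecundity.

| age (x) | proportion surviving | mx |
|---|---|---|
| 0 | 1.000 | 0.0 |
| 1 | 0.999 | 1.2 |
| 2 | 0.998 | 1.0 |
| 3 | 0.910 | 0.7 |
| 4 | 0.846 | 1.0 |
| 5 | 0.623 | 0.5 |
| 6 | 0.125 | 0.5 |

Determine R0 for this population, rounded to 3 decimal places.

4.054

lx·mx by age: 0, 1.1988, 0.998, 0.637, 0.846, 0.3115, 0.0625
R0 = Σ lx·mx = 4.0538 → 4.054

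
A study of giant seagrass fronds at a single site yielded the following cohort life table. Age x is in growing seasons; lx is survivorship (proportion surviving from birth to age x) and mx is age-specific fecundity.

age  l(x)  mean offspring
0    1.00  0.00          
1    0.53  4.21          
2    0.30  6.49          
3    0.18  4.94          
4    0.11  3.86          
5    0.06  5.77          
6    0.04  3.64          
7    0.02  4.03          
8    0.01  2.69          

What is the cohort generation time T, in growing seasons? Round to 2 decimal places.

lx·mx: 0, 2.2313, 1.947, 0.8892, 0.4246, 0.3462, 0.1456, 0.0806, 0.0269 → R0 = 6.0914
x·lx·mx: 0, 2.2313, 3.894, 2.6676, 1.6984, 1.731, 0.8736, 0.5642, 0.2152 → Σ = 13.8753
T = 13.8753 / 6.0914 = 2.277851… → 2.28

2.28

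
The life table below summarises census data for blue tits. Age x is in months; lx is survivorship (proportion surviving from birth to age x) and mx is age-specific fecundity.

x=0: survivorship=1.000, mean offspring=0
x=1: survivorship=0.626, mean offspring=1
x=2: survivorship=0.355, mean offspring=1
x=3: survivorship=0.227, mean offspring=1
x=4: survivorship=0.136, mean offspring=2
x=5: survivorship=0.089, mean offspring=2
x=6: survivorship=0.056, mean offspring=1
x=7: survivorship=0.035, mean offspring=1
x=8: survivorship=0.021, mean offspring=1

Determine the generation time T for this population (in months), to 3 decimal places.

2.680

lx·mx: 0, 0.626, 0.355, 0.227, 0.272, 0.178, 0.056, 0.035, 0.021 → R0 = 1.77
x·lx·mx: 0, 0.626, 0.71, 0.681, 1.088, 0.89, 0.336, 0.245, 0.168 → Σ = 4.744
T = 4.744 / 1.77 = 2.680226… → 2.680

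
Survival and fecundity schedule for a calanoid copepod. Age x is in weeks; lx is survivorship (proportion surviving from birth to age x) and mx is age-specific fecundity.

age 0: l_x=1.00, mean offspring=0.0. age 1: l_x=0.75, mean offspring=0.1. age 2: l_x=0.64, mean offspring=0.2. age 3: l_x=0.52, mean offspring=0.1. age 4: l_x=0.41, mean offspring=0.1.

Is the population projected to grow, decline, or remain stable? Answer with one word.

R0 = Σ lx·mx = 0 + 0.075 + 0.128 + 0.052 + 0.041 = 0.296
R0 < 1, so the population is declining.

declining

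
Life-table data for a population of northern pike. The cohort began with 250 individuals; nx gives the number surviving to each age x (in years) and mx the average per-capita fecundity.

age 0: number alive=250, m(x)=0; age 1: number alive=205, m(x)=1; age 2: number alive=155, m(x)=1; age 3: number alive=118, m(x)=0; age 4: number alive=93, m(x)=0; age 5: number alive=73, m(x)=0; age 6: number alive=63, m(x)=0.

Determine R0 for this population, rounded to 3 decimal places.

1.440

lx = nx/n0 = nx/250: 1, 0.82, 0.62, 0.472, 0.372, 0.292, 0.252
lx·mx by age: 0, 0.82, 0.62, 0, 0, 0, 0
R0 = Σ lx·mx = 1.44 → 1.440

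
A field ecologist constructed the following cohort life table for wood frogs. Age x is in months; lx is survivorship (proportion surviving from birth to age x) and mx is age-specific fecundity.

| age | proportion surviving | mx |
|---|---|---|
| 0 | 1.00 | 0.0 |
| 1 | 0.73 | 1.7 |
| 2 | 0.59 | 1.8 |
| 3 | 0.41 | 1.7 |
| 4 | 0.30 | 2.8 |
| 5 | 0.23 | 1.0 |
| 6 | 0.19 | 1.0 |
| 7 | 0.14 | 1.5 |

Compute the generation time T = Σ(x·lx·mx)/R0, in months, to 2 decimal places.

lx·mx: 0, 1.241, 1.062, 0.697, 0.84, 0.23, 0.19, 0.21 → R0 = 4.47
x·lx·mx: 0, 1.241, 2.124, 2.091, 3.36, 1.15, 1.14, 1.47 → Σ = 12.576
T = 12.576 / 4.47 = 2.813423… → 2.81

2.81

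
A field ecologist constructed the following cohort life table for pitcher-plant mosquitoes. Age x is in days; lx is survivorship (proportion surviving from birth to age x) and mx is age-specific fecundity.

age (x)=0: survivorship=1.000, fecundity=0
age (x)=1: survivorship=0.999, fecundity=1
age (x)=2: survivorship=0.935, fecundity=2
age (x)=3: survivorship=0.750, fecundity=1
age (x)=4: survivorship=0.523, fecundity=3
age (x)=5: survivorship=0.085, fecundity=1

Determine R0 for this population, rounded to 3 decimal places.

5.273

lx·mx by age: 0, 0.999, 1.87, 0.75, 1.569, 0.085
R0 = Σ lx·mx = 5.273 → 5.273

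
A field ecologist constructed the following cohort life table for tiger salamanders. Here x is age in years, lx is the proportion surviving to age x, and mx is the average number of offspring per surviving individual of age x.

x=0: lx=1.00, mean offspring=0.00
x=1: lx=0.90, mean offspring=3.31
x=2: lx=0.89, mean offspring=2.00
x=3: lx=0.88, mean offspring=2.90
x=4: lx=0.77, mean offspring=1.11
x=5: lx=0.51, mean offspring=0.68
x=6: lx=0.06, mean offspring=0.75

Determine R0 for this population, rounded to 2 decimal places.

8.56

lx·mx by age: 0, 2.979, 1.78, 2.552, 0.8547, 0.3468, 0.045
R0 = Σ lx·mx = 8.5575 → 8.56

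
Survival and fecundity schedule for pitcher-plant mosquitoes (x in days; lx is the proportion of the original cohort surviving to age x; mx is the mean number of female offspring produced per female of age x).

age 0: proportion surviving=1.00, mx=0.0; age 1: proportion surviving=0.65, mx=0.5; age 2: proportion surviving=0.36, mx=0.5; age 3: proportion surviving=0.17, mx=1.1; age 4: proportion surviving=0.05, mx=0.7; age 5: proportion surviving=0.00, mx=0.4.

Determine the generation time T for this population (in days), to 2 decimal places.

lx·mx: 0, 0.325, 0.18, 0.187, 0.035, 0 → R0 = 0.727
x·lx·mx: 0, 0.325, 0.36, 0.561, 0.14, 0 → Σ = 1.386
T = 1.386 / 0.727 = 1.906465… → 1.91

1.91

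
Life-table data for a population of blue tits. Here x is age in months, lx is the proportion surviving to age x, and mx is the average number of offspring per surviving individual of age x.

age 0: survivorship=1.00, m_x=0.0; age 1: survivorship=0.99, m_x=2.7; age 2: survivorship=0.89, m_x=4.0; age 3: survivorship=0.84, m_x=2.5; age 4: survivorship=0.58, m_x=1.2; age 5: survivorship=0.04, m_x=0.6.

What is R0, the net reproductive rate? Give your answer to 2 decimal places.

9.05

lx·mx by age: 0, 2.673, 3.56, 2.1, 0.696, 0.024
R0 = Σ lx·mx = 9.053 → 9.05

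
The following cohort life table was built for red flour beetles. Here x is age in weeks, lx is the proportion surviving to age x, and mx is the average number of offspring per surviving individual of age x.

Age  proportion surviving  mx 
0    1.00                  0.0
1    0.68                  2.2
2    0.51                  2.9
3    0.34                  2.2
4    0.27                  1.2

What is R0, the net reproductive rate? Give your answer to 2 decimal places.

lx·mx by age: 0, 1.496, 1.479, 0.748, 0.324
R0 = Σ lx·mx = 4.047 → 4.05

4.05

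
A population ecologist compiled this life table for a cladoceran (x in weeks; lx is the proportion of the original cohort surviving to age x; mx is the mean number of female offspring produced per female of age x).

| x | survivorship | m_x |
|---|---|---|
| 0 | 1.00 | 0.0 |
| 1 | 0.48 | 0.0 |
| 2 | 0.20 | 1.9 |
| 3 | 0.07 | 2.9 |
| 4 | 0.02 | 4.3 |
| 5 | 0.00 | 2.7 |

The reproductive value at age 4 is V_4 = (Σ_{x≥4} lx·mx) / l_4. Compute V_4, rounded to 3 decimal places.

lx·mx for x ≥ 4: 0.086, 0 → sum = 0.086
V_4 = 0.086 / l_4 = 0.086 / 0.02 = 4.3 → 4.300

4.300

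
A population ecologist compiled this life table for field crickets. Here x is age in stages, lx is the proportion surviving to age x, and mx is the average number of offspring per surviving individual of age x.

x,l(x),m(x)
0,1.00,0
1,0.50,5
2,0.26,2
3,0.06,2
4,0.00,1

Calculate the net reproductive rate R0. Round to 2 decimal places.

lx·mx by age: 0, 2.5, 0.52, 0.12, 0
R0 = Σ lx·mx = 3.14 → 3.14

3.14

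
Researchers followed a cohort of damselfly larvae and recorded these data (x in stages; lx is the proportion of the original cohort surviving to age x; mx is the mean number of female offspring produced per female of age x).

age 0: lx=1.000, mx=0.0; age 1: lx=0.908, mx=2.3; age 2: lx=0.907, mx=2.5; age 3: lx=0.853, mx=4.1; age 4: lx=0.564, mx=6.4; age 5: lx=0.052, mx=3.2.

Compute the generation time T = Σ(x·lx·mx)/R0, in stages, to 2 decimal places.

2.78

lx·mx: 0, 2.0884, 2.2675, 3.4973, 3.6096, 0.1664 → R0 = 11.6292
x·lx·mx: 0, 2.0884, 4.535, 10.4919, 14.4384, 0.832 → Σ = 32.3857
T = 32.3857 / 11.6292 = 2.784861… → 2.78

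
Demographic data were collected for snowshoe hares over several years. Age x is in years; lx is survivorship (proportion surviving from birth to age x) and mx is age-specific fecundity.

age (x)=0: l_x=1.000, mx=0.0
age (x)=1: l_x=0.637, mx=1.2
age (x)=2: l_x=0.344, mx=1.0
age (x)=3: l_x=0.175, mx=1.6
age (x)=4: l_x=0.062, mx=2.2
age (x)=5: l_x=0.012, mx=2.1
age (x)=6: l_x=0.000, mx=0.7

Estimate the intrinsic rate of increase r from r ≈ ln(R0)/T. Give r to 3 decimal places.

R0 = Σ lx·mx = 0 + 0.7644 + 0.344 + 0.28 + 0.1364 + 0.0252 + 0 = 1.55
Σ x·lx·mx = 2.964; T = 2.964/1.55 = 1.91226…
r ≈ ln(R0)/T = ln(1.55)/1.91226… = 0.22918… → 0.229

0.229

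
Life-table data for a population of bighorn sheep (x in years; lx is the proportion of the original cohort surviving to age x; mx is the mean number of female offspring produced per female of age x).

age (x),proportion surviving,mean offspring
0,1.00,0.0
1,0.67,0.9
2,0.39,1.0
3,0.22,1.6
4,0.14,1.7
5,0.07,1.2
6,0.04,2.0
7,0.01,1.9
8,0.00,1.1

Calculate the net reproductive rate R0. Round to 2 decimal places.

lx·mx by age: 0, 0.603, 0.39, 0.352, 0.238, 0.084, 0.08, 0.019, 0
R0 = Σ lx·mx = 1.766 → 1.77

1.77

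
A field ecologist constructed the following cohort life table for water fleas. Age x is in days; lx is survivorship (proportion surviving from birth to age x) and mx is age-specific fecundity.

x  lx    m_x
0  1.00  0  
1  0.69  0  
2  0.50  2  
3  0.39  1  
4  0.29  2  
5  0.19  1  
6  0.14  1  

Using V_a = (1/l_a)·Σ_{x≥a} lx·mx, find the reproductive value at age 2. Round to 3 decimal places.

lx·mx for x ≥ 2: 1, 0.39, 0.58, 0.19, 0.14 → sum = 2.3
V_2 = 2.3 / l_2 = 2.3 / 0.5 = 4.6 → 4.600

4.600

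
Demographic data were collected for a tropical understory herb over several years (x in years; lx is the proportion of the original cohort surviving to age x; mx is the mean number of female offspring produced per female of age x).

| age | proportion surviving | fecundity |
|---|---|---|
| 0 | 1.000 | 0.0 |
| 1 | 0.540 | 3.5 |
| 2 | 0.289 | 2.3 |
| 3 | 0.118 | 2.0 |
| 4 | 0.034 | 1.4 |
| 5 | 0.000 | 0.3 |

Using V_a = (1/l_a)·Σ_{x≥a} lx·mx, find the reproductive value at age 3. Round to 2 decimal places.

lx·mx for x ≥ 3: 0.236, 0.0476, 0 → sum = 0.2836
V_3 = 0.2836 / l_3 = 0.2836 / 0.118 = 2.40339… → 2.40

2.40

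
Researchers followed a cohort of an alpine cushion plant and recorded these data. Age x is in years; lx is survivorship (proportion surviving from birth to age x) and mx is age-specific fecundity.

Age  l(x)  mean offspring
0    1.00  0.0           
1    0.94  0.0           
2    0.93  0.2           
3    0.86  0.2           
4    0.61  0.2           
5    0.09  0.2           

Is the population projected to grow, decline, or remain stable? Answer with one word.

declining

R0 = Σ lx·mx = 0 + 0 + 0.186 + 0.172 + 0.122 + 0.018 = 0.498
R0 < 1, so the population is declining.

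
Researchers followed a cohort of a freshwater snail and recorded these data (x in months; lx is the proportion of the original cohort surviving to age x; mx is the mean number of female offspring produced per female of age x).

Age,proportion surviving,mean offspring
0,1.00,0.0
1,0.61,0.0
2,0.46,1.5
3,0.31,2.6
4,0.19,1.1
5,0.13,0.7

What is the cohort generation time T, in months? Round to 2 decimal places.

2.83

lx·mx: 0, 0, 0.69, 0.806, 0.209, 0.091 → R0 = 1.796
x·lx·mx: 0, 0, 1.38, 2.418, 0.836, 0.455 → Σ = 5.089
T = 5.089 / 1.796 = 2.833519… → 2.83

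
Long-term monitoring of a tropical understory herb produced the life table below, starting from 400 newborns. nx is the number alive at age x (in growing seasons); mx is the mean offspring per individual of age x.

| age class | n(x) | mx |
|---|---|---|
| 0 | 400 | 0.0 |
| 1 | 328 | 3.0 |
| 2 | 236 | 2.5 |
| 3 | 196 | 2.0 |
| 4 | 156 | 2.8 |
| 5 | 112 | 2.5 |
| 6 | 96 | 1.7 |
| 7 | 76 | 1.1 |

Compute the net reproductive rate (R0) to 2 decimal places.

7.32

lx = nx/n0 = nx/400: 1, 0.82, 0.59, 0.49, 0.39, 0.28, 0.24, 0.19
lx·mx by age: 0, 2.46, 1.475, 0.98, 1.092, 0.7, 0.408, 0.209
R0 = Σ lx·mx = 7.324 → 7.32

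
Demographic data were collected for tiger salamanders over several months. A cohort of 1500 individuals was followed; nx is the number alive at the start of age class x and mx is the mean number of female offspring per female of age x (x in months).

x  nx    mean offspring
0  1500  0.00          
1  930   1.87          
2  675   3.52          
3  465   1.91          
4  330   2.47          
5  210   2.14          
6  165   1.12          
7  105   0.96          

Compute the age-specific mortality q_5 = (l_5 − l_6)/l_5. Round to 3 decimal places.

0.214

lx = nx/n0 = nx/1500: 1, 0.62, 0.45, 0.31, 0.22, 0.14, 0.11, 0.07
q_5 = (l_5 − l_6) / l_5 = (0.14 − 0.11) / 0.14
     = 0.03 / 0.14 = 0.214286… → 0.214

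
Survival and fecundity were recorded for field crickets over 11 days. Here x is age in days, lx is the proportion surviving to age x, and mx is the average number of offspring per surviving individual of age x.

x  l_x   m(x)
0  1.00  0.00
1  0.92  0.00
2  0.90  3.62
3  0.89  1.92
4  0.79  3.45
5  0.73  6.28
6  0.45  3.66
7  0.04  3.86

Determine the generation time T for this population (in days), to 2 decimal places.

4.01

lx·mx: 0, 0, 3.258, 1.7088, 2.7255, 4.5844, 1.647, 0.1544 → R0 = 14.0781
x·lx·mx: 0, 0, 6.516, 5.1264, 10.902, 22.922, 9.882, 1.0808 → Σ = 56.4292
T = 56.4292 / 14.0781 = 4.008297… → 4.01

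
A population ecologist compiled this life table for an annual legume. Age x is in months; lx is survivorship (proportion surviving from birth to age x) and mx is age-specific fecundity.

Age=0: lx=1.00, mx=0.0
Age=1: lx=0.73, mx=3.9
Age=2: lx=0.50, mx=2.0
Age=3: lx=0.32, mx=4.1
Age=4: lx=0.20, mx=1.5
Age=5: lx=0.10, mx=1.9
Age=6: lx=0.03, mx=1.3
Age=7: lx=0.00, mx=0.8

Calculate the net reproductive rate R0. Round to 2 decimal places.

5.69

lx·mx by age: 0, 2.847, 1, 1.312, 0.3, 0.19, 0.039, 0
R0 = Σ lx·mx = 5.688 → 5.69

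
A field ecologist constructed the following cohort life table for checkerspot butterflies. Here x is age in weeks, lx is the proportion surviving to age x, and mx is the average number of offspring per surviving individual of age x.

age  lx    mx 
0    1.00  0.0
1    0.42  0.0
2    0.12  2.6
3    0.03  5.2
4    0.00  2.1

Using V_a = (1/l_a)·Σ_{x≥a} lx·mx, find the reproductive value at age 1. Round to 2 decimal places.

1.11

lx·mx for x ≥ 1: 0, 0.312, 0.156, 0 → sum = 0.468
V_1 = 0.468 / l_1 = 0.468 / 0.42 = 1.114286… → 1.11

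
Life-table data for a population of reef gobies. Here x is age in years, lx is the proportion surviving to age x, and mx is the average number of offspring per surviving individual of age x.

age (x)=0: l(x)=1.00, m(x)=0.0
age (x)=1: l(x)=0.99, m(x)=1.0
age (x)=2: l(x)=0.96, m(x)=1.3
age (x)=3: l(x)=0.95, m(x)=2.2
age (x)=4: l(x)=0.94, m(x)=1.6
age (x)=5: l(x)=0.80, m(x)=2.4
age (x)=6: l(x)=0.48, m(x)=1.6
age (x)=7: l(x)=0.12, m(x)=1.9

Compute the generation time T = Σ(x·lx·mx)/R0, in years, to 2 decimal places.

3.61

lx·mx: 0, 0.99, 1.248, 2.09, 1.504, 1.92, 0.768, 0.228 → R0 = 8.748
x·lx·mx: 0, 0.99, 2.496, 6.27, 6.016, 9.6, 4.608, 1.596 → Σ = 31.576
T = 31.576 / 8.748 = 3.609511… → 3.61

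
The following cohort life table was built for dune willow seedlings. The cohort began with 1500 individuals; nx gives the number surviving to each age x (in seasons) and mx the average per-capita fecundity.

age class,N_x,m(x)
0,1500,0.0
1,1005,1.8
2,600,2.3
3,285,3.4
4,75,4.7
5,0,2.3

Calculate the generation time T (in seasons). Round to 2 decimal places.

lx = nx/n0 = nx/1500: 1, 0.67, 0.4, 0.19, 0.05, 0
lx·mx: 0, 1.206, 0.92, 0.646, 0.235, 0 → R0 = 3.007
x·lx·mx: 0, 1.206, 1.84, 1.938, 0.94, 0 → Σ = 5.924
T = 5.924 / 3.007 = 1.97007… → 1.97

1.97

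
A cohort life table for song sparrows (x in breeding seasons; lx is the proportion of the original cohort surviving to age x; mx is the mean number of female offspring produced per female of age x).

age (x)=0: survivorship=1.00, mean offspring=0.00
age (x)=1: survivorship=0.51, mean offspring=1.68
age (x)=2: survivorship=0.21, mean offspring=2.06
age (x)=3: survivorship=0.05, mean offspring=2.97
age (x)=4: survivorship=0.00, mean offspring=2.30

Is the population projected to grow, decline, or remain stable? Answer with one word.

R0 = Σ lx·mx = 0 + 0.8568 + 0.4326 + 0.1485 + 0 = 1.4379
R0 > 1, so the population is growing.

growing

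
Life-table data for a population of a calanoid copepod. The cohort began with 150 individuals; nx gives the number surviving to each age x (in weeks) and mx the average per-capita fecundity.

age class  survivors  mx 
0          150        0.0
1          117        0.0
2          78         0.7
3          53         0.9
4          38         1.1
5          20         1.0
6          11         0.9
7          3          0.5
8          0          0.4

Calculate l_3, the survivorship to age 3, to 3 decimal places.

0.353

l_3 = n_3/n_0 = 53/150 = 0.353333… → 0.353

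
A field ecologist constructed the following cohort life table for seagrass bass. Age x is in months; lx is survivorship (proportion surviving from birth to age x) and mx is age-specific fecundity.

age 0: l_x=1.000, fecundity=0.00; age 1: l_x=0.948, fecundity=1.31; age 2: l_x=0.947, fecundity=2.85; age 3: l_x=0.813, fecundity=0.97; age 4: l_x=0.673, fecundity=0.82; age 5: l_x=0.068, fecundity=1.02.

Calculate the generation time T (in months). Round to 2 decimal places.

2.16

lx·mx: 0, 1.24188, 2.69895, 0.78861, 0.55186, 0.06936 → R0 = 5.35066
x·lx·mx: 0, 1.24188, 5.3979, 2.36583, 2.20744, 0.3468 → Σ = 11.55985
T = 11.55985 / 5.35066 = 2.160453… → 2.16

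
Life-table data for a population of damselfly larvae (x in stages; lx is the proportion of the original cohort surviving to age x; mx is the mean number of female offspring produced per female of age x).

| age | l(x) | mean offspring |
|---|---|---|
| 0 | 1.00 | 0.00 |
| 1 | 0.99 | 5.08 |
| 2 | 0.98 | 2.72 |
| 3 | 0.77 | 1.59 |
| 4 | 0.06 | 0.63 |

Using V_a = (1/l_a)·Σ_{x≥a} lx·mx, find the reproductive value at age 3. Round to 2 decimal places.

lx·mx for x ≥ 3: 1.2243, 0.0378 → sum = 1.2621
V_3 = 1.2621 / l_3 = 1.2621 / 0.77 = 1.639091… → 1.64

1.64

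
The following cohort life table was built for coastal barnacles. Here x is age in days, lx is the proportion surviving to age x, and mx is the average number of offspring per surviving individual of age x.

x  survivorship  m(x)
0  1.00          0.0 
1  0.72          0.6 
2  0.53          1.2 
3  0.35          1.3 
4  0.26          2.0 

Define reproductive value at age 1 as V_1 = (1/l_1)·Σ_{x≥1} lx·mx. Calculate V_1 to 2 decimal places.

2.84

lx·mx for x ≥ 1: 0.432, 0.636, 0.455, 0.52 → sum = 2.043
V_1 = 2.043 / l_1 = 2.043 / 0.72 = 2.8375 → 2.84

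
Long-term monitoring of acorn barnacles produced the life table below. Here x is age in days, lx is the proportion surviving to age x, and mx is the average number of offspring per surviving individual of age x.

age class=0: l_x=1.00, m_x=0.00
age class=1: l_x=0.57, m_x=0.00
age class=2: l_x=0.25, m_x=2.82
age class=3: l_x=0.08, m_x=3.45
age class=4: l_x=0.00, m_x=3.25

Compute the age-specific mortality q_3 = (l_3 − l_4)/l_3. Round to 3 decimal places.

q_3 = (l_3 − l_4) / l_3 = (0.08 − 0) / 0.08
     = 0.08 / 0.08 = 1 → 1.000

1.000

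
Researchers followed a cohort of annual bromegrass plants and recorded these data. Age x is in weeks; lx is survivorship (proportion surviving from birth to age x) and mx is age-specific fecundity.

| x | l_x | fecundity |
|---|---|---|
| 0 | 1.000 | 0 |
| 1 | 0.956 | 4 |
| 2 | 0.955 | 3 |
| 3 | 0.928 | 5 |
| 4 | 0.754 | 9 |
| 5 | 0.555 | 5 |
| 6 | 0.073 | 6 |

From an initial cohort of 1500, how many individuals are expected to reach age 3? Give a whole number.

Expected survivors = N0 · l_3 = 1500 × 0.928 = 1392 → 1392

1392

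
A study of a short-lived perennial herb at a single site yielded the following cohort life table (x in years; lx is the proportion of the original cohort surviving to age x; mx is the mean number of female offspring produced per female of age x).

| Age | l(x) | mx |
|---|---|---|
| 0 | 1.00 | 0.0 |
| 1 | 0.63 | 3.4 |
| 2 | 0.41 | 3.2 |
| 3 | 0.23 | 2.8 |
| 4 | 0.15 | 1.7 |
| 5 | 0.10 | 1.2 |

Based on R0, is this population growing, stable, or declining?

R0 = Σ lx·mx = 0 + 2.142 + 1.312 + 0.644 + 0.255 + 0.12 = 4.473
R0 > 1, so the population is growing.

growing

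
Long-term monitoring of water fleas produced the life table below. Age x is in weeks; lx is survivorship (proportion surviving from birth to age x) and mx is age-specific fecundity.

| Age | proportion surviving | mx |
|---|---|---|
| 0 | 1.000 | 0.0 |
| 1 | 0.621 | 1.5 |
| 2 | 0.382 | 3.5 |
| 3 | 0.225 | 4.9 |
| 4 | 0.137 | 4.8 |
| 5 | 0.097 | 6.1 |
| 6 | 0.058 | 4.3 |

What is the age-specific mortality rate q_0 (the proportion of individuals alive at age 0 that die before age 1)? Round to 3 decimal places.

q_0 = (l_0 − l_1) / l_0 = (1 − 0.621) / 1
     = 0.379 / 1 = 0.379 → 0.379

0.379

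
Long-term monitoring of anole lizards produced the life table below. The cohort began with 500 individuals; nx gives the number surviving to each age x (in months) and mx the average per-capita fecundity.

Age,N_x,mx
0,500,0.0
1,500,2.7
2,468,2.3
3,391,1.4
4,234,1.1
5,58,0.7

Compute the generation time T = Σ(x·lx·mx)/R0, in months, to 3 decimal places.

1.949

lx = nx/n0 = nx/500: 1, 1, 0.936, 0.782, 0.468, 0.116
lx·mx: 0, 2.7, 2.1528, 1.0948, 0.5148, 0.0812 → R0 = 6.5436
x·lx·mx: 0, 2.7, 4.3056, 3.2844, 2.0592, 0.406 → Σ = 12.7552
T = 12.7552 / 6.5436 = 1.949263… → 1.949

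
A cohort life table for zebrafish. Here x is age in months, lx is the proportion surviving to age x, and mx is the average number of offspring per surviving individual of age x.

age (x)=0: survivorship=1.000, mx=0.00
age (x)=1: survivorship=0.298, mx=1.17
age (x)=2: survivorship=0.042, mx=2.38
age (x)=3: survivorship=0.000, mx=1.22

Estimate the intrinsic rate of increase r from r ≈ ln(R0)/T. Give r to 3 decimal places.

-0.656

R0 = Σ lx·mx = 0 + 0.34866 + 0.09996 + 0 = 0.44862
Σ x·lx·mx = 0.54858; T = 0.54858/0.44862 = 1.22282…
r ≈ ln(R0)/T = ln(0.44862)/1.22282… = -0.65552… → -0.656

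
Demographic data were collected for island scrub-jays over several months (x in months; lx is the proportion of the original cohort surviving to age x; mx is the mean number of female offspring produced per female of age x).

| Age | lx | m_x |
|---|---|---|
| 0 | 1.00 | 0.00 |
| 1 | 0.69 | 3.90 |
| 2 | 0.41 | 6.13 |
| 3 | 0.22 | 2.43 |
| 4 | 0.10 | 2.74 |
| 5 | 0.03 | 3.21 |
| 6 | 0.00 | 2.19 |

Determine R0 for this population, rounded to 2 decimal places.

lx·mx by age: 0, 2.691, 2.5133, 0.5346, 0.274, 0.0963, 0
R0 = Σ lx·mx = 6.1092 → 6.11

6.11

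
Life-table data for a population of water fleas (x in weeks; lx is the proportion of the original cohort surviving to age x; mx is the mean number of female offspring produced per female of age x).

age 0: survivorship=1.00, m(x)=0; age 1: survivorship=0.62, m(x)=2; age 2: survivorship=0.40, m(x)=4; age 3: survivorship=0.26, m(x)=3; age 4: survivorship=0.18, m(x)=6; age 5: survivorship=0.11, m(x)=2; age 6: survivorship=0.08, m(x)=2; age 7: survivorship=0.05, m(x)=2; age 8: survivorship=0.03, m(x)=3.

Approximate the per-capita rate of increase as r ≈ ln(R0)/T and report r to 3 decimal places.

R0 = Σ lx·mx = 0 + 1.24 + 1.6 + 0.78 + 1.08 + 0.22 + 0.16 + 0.1 + 0.09 = 5.27
Σ x·lx·mx = 14.58; T = 14.58/5.27 = 2.7666…
r ≈ ln(R0)/T = ln(5.27)/2.7666… = 0.60075… → 0.601

0.601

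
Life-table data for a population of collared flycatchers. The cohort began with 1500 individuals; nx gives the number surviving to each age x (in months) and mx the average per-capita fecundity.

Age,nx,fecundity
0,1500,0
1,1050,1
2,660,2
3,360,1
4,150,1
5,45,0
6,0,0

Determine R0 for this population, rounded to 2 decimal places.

lx = nx/n0 = nx/1500: 1, 0.7, 0.44, 0.24, 0.1, 0.03, 0
lx·mx by age: 0, 0.7, 0.88, 0.24, 0.1, 0, 0
R0 = Σ lx·mx = 1.92 → 1.92

1.92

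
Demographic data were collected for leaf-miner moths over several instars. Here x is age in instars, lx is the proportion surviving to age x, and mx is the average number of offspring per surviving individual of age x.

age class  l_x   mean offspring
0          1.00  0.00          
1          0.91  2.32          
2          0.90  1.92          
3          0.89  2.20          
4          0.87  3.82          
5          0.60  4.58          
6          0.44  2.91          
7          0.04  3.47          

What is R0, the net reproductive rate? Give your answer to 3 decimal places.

13.288

lx·mx by age: 0, 2.1112, 1.728, 1.958, 3.3234, 2.748, 1.2804, 0.1388
R0 = Σ lx·mx = 13.2878 → 13.288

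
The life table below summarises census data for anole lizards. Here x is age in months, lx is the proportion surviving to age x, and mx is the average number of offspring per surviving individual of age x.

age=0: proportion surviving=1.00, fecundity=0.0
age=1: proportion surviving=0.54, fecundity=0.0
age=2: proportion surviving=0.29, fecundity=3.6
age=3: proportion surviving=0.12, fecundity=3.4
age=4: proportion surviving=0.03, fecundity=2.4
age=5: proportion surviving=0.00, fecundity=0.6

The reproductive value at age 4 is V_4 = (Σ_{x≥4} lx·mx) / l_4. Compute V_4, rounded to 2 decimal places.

lx·mx for x ≥ 4: 0.072, 0 → sum = 0.072
V_4 = 0.072 / l_4 = 0.072 / 0.03 = 2.4 → 2.40

2.40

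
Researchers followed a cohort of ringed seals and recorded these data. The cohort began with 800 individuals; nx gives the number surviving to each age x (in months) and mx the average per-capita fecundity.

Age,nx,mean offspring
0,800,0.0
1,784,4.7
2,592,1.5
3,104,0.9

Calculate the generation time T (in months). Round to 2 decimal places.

lx = nx/n0 = nx/800: 1, 0.98, 0.74, 0.13
lx·mx: 0, 4.606, 1.11, 0.117 → R0 = 5.833
x·lx·mx: 0, 4.606, 2.22, 0.351 → Σ = 7.177
T = 7.177 / 5.833 = 1.230413… → 1.23

1.23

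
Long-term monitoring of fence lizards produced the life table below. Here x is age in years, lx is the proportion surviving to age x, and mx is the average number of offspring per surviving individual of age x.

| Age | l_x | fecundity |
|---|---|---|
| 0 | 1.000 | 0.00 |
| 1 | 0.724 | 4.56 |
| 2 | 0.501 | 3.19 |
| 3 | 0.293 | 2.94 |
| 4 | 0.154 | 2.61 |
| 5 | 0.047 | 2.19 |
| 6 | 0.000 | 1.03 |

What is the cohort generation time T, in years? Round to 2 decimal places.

1.79

lx·mx: 0, 3.30144, 1.59819, 0.86142, 0.40194, 0.10293, 0 → R0 = 6.26592
x·lx·mx: 0, 3.30144, 3.19638, 2.58426, 1.60776, 0.51465, 0 → Σ = 11.20449
T = 11.20449 / 6.26592 = 1.788164… → 1.79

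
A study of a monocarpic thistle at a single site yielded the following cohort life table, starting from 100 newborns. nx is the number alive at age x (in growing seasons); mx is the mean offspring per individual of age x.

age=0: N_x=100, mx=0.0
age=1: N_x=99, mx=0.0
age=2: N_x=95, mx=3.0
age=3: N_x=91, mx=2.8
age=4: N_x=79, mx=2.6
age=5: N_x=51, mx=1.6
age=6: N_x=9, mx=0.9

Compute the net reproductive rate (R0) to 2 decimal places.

8.35

lx = nx/n0 = nx/100: 1, 0.99, 0.95, 0.91, 0.79, 0.51, 0.09
lx·mx by age: 0, 0, 2.85, 2.548, 2.054, 0.816, 0.081
R0 = Σ lx·mx = 8.349 → 8.35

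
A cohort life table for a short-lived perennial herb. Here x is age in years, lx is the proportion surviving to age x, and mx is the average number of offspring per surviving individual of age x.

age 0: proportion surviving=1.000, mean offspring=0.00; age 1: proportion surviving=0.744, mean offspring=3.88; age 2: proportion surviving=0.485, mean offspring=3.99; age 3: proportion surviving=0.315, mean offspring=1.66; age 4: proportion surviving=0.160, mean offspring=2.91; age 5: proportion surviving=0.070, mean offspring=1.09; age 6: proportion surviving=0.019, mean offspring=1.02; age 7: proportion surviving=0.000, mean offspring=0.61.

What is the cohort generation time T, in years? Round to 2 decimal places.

lx·mx: 0, 2.88672, 1.93515, 0.5229, 0.4656, 0.0763, 0.01938, 0 → R0 = 5.90605
x·lx·mx: 0, 2.88672, 3.8703, 1.5687, 1.8624, 0.3815, 0.11628, 0 → Σ = 10.6859
T = 10.6859 / 5.90605 = 1.809314… → 1.81

1.81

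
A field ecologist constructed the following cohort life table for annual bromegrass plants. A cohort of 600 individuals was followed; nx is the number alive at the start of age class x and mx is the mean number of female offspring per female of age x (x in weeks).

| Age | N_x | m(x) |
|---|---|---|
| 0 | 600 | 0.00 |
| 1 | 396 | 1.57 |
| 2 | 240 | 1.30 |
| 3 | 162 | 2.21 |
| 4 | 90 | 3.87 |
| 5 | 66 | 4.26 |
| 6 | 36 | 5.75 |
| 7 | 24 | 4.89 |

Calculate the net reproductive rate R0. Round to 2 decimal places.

3.74

lx = nx/n0 = nx/600: 1, 0.66, 0.4, 0.27, 0.15, 0.11, 0.06, 0.04
lx·mx by age: 0, 1.0362, 0.52, 0.5967, 0.5805, 0.4686, 0.345, 0.1956
R0 = Σ lx·mx = 3.7426 → 3.74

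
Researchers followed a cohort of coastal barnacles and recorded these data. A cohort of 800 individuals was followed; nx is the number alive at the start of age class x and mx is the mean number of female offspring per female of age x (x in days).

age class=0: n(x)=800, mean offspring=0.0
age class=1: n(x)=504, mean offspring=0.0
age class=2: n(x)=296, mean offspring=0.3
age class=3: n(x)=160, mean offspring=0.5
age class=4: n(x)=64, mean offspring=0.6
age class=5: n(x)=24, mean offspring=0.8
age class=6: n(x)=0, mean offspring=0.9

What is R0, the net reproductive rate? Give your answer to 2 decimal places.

0.28

lx = nx/n0 = nx/800: 1, 0.63, 0.37, 0.2, 0.08, 0.03, 0
lx·mx by age: 0, 0, 0.111, 0.1, 0.048, 0.024, 0
R0 = Σ lx·mx = 0.283 → 0.28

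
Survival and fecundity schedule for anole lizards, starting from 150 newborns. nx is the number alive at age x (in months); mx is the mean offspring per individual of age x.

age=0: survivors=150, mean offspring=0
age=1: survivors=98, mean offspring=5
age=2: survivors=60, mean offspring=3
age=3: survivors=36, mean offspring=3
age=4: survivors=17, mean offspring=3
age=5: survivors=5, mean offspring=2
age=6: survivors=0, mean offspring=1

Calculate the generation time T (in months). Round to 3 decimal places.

lx = nx/n0 = nx/150: 1, 0.65333…, 0.4, 0.24, 0.11333…, 0.03333…, 0
lx·mx: 0, 3.266667…, 1.2, 0.72, 0.34…, 0.066667…, 0 → R0 = 5.593333…
x·lx·mx: 0, 3.266667…, 2.4, 2.16, 1.36…, 0.333333…, 0 → Σ = 9.52…
T = 9.52… / 5.593333… = 1.702026… → 1.702

1.702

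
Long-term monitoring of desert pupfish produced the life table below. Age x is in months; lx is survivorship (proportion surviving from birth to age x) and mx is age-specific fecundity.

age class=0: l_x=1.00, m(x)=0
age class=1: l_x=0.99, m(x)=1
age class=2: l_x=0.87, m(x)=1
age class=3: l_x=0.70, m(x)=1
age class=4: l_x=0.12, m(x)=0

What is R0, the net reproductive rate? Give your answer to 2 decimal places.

lx·mx by age: 0, 0.99, 0.87, 0.7, 0
R0 = Σ lx·mx = 2.56 → 2.56

2.56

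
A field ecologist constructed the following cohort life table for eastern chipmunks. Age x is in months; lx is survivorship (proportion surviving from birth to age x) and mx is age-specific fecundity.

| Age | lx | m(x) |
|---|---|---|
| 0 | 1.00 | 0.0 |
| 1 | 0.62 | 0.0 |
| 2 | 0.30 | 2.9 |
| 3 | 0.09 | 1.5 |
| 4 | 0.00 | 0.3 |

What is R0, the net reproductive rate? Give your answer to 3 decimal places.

lx·mx by age: 0, 0, 0.87, 0.135, 0
R0 = Σ lx·mx = 1.005 → 1.005

1.005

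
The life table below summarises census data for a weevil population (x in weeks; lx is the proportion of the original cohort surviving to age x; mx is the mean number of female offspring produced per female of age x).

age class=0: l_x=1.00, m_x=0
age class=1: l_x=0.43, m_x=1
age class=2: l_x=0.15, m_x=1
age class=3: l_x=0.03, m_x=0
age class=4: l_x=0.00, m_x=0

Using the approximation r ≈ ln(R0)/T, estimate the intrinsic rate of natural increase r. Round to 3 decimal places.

R0 = Σ lx·mx = 0 + 0.43 + 0.15 + 0 + 0 = 0.58
Σ x·lx·mx = 0.73; T = 0.73/0.58 = 1.25862…
r ≈ ln(R0)/T = ln(0.58)/1.25862… = -0.4328… → -0.433

-0.433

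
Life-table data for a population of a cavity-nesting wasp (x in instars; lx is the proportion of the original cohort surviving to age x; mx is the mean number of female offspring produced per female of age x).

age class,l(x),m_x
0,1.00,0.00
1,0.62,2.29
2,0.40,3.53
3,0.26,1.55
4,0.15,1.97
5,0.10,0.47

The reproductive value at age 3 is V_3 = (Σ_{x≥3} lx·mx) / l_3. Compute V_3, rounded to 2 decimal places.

lx·mx for x ≥ 3: 0.403, 0.2955, 0.047 → sum = 0.7455
V_3 = 0.7455 / l_3 = 0.7455 / 0.26 = 2.867308… → 2.87

2.87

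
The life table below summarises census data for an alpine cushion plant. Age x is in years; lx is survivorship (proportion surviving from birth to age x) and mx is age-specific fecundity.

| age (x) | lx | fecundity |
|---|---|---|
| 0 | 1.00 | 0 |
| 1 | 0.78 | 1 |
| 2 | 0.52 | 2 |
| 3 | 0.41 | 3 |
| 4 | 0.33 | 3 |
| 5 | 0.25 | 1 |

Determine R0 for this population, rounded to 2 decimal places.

4.29

lx·mx by age: 0, 0.78, 1.04, 1.23, 0.99, 0.25
R0 = Σ lx·mx = 4.29 → 4.29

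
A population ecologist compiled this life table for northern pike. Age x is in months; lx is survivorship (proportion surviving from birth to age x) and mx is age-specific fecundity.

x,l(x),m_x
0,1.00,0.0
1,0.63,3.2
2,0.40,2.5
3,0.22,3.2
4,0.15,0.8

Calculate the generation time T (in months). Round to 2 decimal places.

lx·mx: 0, 2.016, 1, 0.704, 0.12 → R0 = 3.84
x·lx·mx: 0, 2.016, 2, 2.112, 0.48 → Σ = 6.608
T = 6.608 / 3.84 = 1.720833… → 1.72

1.72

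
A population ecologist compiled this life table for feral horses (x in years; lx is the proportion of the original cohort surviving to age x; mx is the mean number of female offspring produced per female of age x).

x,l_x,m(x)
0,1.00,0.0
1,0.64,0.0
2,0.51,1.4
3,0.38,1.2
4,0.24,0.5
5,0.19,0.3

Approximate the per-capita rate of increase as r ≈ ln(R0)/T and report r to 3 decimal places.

0.113

R0 = Σ lx·mx = 0 + 0 + 0.714 + 0.456 + 0.12 + 0.057 = 1.347
Σ x·lx·mx = 3.561; T = 3.561/1.347 = 2.64365…
r ≈ ln(R0)/T = ln(1.347)/2.64365… = 0.11268… → 0.113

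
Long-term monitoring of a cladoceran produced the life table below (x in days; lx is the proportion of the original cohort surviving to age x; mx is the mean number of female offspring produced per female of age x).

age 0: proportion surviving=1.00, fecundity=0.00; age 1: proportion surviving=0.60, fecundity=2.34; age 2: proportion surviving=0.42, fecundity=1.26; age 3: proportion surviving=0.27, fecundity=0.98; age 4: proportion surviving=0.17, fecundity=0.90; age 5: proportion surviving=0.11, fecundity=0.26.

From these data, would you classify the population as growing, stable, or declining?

R0 = Σ lx·mx = 0 + 1.404 + 0.5292 + 0.2646 + 0.153 + 0.0286 = 2.3794
R0 > 1, so the population is growing.

growing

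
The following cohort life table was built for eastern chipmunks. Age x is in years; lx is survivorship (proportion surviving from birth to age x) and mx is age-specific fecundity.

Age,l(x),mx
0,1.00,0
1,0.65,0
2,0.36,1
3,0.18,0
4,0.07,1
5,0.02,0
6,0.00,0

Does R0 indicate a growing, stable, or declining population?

R0 = Σ lx·mx = 0 + 0 + 0.36 + 0 + 0.07 + 0 + 0 = 0.43
R0 < 1, so the population is declining.

declining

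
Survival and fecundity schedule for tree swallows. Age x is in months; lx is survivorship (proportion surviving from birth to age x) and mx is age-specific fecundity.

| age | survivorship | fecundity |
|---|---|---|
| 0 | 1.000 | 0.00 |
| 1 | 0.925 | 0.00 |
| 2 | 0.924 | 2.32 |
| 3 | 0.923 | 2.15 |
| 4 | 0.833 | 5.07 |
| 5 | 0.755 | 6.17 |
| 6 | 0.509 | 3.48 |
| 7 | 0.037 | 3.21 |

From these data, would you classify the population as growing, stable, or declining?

growing

R0 = Σ lx·mx = 0 + 0 + 2.14368 + 1.98445 + 4.22331 + 4.65835 + 1.77132 + 0.11877 = 14.89988
R0 > 1, so the population is growing.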